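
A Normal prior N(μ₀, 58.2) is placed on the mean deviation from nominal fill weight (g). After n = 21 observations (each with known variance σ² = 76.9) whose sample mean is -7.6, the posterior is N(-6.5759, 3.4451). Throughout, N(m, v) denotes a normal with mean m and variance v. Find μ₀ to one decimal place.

The posterior mean is a precision-weighted average: μ_n = (τ₀μ₀ + τ_data·x̄)/(τ₀+τ_data), with τ₀=1/σ₀² and τ_data=n/σ².
Here τ₀ = 1/58.2 = 0.017182 and τ_data = 21/76.9 = 0.273082, so τ_n = 0.290264.
Rearranging for μ₀: μ₀ = (μ_n·τ_n − τ_data·x̄)/τ₀ = (-6.5759·0.290264 − 0.273082·-7.6) / 0.017182 = 0.166676/0.017182 ≈ 9.7.

μ₀ = 9.7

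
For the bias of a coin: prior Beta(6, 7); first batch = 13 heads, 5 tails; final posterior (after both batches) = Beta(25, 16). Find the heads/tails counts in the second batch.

6 heads and 4 tails

Sequential conjugate updates are equivalent to a single update on the pooled data, so total successes = posterior α − prior α and total failures = posterior β − prior β.
Total across both batches: 25−6=19 heads, 16−7=9 tails.
Subtract the first batch: 19−13=6 heads and 9−5=4 tails.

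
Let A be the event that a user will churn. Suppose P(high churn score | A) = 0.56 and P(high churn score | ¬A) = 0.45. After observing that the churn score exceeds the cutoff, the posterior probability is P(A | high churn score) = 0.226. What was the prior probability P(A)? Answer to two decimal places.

Bayes' rule in odds form gives O(A|E) = O(A)·[P(E|A)/P(E|¬A)], hence O(A) = O(A|E)/LR.
Posterior odds = 0.226/(1−0.226) = 0.2920. LR = 0.56/0.45 = 1.2444.
Prior odds = 0.2920/1.2444 = 0.2347, so P(A) = 0.2347/(1+0.2347) ≈ 0.19.

P(A) = 0.19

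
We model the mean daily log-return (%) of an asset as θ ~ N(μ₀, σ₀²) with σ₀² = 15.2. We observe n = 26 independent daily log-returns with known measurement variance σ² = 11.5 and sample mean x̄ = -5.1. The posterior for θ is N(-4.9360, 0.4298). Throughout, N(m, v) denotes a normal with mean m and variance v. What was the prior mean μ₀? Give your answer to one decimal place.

μ₀ = 0.7

With known observation variance, the Normal–Normal posterior has precision τ_n = τ₀ + n/σ² and mean μ_n = (τ₀μ₀ + (n/σ²)x̄)/τ_n.
Here τ₀ = 1/15.2 = 0.065789 and τ_data = 26/11.5 = 2.260870, so τ_n = 2.326659.
Rearranging for μ₀: μ₀ = (μ_n·τ_n − τ_data·x̄)/τ₀ = (-4.9360·2.326659 − 2.260870·-5.1) / 0.065789 = 0.046048/0.065789 ≈ 0.7.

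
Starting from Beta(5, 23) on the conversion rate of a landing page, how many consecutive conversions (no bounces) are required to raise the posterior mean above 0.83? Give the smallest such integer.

k = 108

After k conversions and 0 bounces the posterior is Beta(5+k, 23), with mean (5+k)/(5+23+k).
Set (5+k)/(28+k) > 0.83 and solve: k > (0.83·28 − 5)/(1 − 0.83) = 107.294.
The smallest integer exceeding 107.294 is 108, and checking k=108: (113)/(136) = 0.8309 > 0.83.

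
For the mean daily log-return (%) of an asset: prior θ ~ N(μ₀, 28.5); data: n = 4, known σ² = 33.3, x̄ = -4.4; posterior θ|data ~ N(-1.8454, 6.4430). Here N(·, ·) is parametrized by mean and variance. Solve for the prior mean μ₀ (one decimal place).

With known observation variance, the Normal–Normal posterior has precision τ_n = τ₀ + n/σ² and mean μ_n = (τ₀μ₀ + (n/σ²)x̄)/τ_n.
Here τ₀ = 1/28.5 = 0.035088 and τ_data = 4/33.3 = 0.120120, so τ_n = 0.155208.
Rearranging for μ₀: μ₀ = (μ_n·τ_n − τ_data·x̄)/τ₀ = (-1.8454·0.155208 − 0.120120·-4.4) / 0.035088 = 0.242107/0.035088 ≈ 6.9.

μ₀ = 6.9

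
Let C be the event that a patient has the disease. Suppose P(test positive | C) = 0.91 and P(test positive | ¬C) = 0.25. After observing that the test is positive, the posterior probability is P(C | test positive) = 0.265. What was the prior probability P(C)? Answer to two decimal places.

Bayes' rule in odds form gives O(C|E) = O(C)·[P(E|C)/P(E|¬C)], hence O(C) = O(C|E)/LR.
Posterior odds = 0.265/(1−0.265) = 0.3605. LR = 0.91/0.25 = 3.6400.
Prior odds = 0.3605/3.6400 = 0.0990, so P(C) = 0.0990/(1+0.0990) ≈ 0.09.

P(C) = 0.09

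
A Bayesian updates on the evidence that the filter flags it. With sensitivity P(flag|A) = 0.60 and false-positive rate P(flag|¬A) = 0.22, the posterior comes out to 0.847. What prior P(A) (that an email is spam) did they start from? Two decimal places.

In odds form, posterior odds = prior odds × likelihood ratio, so prior odds = posterior odds ÷ LR.
Posterior odds = 0.847/(1−0.847) = 5.5359. LR = 0.60/0.22 = 2.7273.
Prior odds = 5.5359/2.7273 = 2.0298, so P(A) = 2.0298/(1+2.0298) ≈ 0.67.

P(A) = 0.67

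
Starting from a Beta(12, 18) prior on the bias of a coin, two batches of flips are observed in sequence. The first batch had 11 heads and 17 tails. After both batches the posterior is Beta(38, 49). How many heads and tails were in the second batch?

Sequential conjugate updates are equivalent to a single update on the pooled data, so total successes = posterior α − prior α and total failures = posterior β − prior β.
Total across both batches: 38−12=26 heads, 49−18=31 tails.
Subtract the first batch: 26−11=15 heads and 31−17=14 tails.

15 heads and 14 tails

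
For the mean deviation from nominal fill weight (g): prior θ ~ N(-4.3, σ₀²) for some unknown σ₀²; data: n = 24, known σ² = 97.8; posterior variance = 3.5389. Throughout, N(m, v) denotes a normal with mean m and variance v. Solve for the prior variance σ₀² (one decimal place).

For the Normal–Normal model with known σ², precisions add: τ_n = τ₀ + n/σ².
So 1/σ₀² = 1/3.5389 − 24/97.8 = 0.282574 − 0.245399 = 0.037175.
Hence σ₀² = 1/0.037175 ≈ 26.9.

σ₀² = 26.9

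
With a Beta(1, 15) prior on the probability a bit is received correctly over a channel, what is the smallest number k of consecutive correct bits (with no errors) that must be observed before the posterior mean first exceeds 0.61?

k = 23

After k correct bits and 0 errors the posterior is Beta(1+k, 15), with mean (1+k)/(1+15+k).
Set (1+k)/(16+k) > 0.61 and solve: k > (0.61·16 − 1)/(1 − 0.61) = 22.462.
The smallest integer exceeding 22.462 is 23.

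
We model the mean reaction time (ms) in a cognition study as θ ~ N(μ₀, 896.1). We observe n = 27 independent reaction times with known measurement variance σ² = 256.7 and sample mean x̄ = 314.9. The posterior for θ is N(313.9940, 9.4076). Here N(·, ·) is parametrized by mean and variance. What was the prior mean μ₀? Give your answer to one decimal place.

With known observation variance, the Normal–Normal posterior has precision τ_n = τ₀ + n/σ² and mean μ_n = (τ₀μ₀ + (n/σ²)x̄)/τ_n.
Here τ₀ = 1/896.1 = 0.001116 and τ_data = 27/256.7 = 0.105181, so τ_n = 0.106297.
Rearranging for μ₀: μ₀ = (μ_n·τ_n − τ_data·x̄)/τ₀ = (313.9940·0.106297 − 0.105181·314.9) / 0.001116 = 0.255123/0.001116 ≈ 228.6.

μ₀ = 228.6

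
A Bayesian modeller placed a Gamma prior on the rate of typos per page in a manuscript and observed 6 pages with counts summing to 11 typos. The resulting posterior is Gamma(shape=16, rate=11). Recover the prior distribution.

Gamma(shape=5, rate=5)

A Gamma(α, β) prior (rate parametrization) on a Poisson rate with n observations summing to S gives posterior Gamma(α+S, β+n).
So α = 16 − 11 = 5 and β = 11 − 6 = 5.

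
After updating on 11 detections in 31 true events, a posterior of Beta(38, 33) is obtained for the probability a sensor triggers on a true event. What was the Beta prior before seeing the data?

Under Beta–binomial conjugacy the posterior parameters are (α+s, β+f).
Subtract the data counts: 38−11=27, 33−20=13.

Beta(27, 13)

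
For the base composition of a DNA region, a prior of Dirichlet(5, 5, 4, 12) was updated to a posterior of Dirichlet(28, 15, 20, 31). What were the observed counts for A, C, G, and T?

For a Dirichlet(α) prior with multinomial counts c, the posterior is Dirichlet(α + c) componentwise.
Counts are posterior − prior componentwise: 28−5=23, 15−5=10, 20−4=16, 31−12=19.

counts (23, 10, 16, 19)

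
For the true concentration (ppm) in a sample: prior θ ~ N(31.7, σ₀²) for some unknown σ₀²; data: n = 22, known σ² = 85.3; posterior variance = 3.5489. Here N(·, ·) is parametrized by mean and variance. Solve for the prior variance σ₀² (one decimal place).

σ₀² = 41.9

Posterior precision equals prior precision plus data precision: 1/σ_n² = 1/σ₀² + n/σ².
So 1/σ₀² = 1/3.5489 − 22/85.3 = 0.281777 − 0.257913 = 0.023864.
Hence σ₀² = 1/0.023864 ≈ 41.9.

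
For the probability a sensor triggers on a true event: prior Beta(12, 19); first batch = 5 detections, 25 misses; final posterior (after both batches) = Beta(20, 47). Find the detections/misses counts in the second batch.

Sequential conjugate updates are equivalent to a single update on the pooled data, so total successes = posterior α − prior α and total failures = posterior β − prior β.
Total across both batches: 20−12=8 detections, 47−19=28 misses.
Subtract the first batch: 8−5=3 detections and 28−25=3 misses.

3 detections and 3 misses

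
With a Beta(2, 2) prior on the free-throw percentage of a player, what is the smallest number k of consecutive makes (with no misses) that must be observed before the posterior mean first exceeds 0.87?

After k makes and 0 misses the posterior is Beta(2+k, 2), with mean (2+k)/(2+2+k).
Set (2+k)/(4+k) > 0.87 and solve: k > (0.87·4 − 2)/(1 − 0.87) = 11.385.
The smallest integer exceeding 11.385 is 12.

k = 12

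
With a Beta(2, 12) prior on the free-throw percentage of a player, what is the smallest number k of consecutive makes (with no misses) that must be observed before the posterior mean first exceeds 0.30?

k = 4

After k makes and 0 misses the posterior is Beta(2+k, 12), with mean (2+k)/(2+12+k).
Set (2+k)/(14+k) > 0.30 and solve: k > (0.30·14 − 2)/(1 − 0.30) = 3.143.
The smallest integer exceeding 3.143 is 4, and checking k=4: (6)/(18) = 0.3333 > 0.30.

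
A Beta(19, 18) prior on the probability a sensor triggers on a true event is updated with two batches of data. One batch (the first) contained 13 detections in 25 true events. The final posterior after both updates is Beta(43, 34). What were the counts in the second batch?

11 detections and 4 misses

Sequential conjugate updates are equivalent to a single update on the pooled data, so total successes = posterior α − prior α and total failures = posterior β − prior β.
Total across both batches: 43−19=24 detections, 34−18=16 misses.
Subtract the first batch: 24−13=11 detections and 16−12=4 misses.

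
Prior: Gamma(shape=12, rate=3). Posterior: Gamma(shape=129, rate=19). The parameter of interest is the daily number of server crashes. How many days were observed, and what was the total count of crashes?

n = 16 days with total 117 crashes

Gamma–Poisson conjugacy: posterior shape = α + Σxᵢ, posterior rate = β + n.
Matching: Σxᵢ = 129 − 12 = 117 and n = 19 − 3 = 16.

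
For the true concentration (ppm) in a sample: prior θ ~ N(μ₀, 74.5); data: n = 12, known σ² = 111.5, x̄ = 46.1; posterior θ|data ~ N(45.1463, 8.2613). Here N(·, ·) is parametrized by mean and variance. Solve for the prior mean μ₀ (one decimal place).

μ₀ = 37.5

With known observation variance, the Normal–Normal posterior has precision τ_n = τ₀ + n/σ² and mean μ_n = (τ₀μ₀ + (n/σ²)x̄)/τ_n.
Here τ₀ = 1/74.5 = 0.013423 and τ_data = 12/111.5 = 0.107623, so τ_n = 0.121046.
Rearranging for μ₀: μ₀ = (μ_n·τ_n − τ_data·x̄)/τ₀ = (45.1463·0.121046 − 0.107623·46.1) / 0.013423 = 0.503359/0.013423 ≈ 37.5.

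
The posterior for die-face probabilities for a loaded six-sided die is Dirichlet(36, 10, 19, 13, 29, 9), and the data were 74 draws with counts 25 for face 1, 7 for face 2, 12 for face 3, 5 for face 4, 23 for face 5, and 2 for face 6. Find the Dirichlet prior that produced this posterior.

For a Dirichlet(α) prior with multinomial counts c, the posterior is Dirichlet(α + c) componentwise.
Subtract each count from the matching posterior parameter: 36−25=11, 10−7=3, 19−12=7, 13−5=8, 29−23=6, 9−2=7.

Dirichlet(11, 3, 7, 8, 6, 7)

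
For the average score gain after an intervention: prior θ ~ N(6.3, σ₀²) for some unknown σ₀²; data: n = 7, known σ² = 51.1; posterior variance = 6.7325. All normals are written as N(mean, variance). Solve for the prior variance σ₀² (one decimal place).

For the Normal–Normal model with known σ², precisions add: τ_n = τ₀ + n/σ².
So 1/σ₀² = 1/6.7325 − 7/51.1 = 0.148533 − 0.136986 = 0.011547.
Hence σ₀² = 1/0.011547 ≈ 86.6.

σ₀² = 86.6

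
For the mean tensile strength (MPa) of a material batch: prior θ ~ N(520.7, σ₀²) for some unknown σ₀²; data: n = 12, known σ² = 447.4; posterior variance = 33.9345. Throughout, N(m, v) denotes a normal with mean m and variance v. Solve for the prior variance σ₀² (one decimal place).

For the Normal–Normal model with known σ², precisions add: τ_n = τ₀ + n/σ².
So 1/σ₀² = 1/33.9345 − 12/447.4 = 0.029469 − 0.026822 = 0.002647.
Hence σ₀² = 1/0.002647 ≈ 377.8.

σ₀² = 377.8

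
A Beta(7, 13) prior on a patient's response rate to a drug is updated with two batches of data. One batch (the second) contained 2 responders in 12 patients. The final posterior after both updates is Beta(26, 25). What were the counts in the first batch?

Because Beta–binomial updating is additive in the counts, the combined data contributed (α_post−α_prior, β_post−β_prior) successes and failures.
Total across both batches: 26−7=19 responders, 25−13=12 non-responders.
Subtract the second batch: 19−2=17 responders and 12−10=2 non-responders.

17 responders and 2 non-responders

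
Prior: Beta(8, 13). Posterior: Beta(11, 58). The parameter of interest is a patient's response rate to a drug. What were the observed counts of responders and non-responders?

Beta is conjugate to the binomial likelihood: posterior = Beta(α+s, β+f).
So s = 11 − 8 = 3 and f = 58 − 13 = 45.

3 responders and 45 non-responders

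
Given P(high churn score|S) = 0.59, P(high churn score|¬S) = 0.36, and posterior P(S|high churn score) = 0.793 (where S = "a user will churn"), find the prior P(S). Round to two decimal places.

P(S) = 0.70

In odds form, posterior odds = prior odds × likelihood ratio, so prior odds = posterior odds ÷ LR.
Posterior odds = 0.793/(1−0.793) = 3.8309. LR = 0.59/0.36 = 1.6389.
Prior odds = 3.8309/1.6389 = 2.3375, so P(S) = 2.3375/(1+2.3375) ≈ 0.70.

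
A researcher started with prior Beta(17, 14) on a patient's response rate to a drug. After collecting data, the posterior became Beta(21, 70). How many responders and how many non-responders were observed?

4 responders and 56 non-responders

A Beta(α, β) prior with s successes and f failures in binomial data gives a Beta(α+s, β+f) posterior.
So s = 21 − 17 = 4 and f = 70 − 14 = 56.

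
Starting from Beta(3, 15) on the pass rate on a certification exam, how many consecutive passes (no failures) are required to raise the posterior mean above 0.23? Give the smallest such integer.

k = 2

After k passes and 0 failures the posterior is Beta(3+k, 15), with mean (3+k)/(3+15+k).
Set (3+k)/(18+k) > 0.23 and solve: k > (0.23·18 − 3)/(1 − 0.23) = 1.481.
The smallest integer exceeding 1.481 is 2, and checking k=2: (5)/(20) = 0.2500 > 0.23.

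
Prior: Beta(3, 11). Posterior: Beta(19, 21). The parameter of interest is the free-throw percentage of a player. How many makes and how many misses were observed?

Under Beta–binomial conjugacy the posterior parameters are (a+s, b+f).
So s = 19 − 3 = 16 and f = 21 − 11 = 10.

16 makes and 10 misses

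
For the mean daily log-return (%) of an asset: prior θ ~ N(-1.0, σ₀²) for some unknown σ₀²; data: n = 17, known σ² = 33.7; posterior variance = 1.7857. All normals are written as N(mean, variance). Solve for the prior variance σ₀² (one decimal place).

Posterior precision equals prior precision plus data precision: 1/σ_n² = 1/σ₀² + n/σ².
So 1/σ₀² = 1/1.7857 − 17/33.7 = 0.560004 − 0.504451 = 0.055553.
Hence σ₀² = 1/0.055553 ≈ 18.0.

σ₀² = 18.0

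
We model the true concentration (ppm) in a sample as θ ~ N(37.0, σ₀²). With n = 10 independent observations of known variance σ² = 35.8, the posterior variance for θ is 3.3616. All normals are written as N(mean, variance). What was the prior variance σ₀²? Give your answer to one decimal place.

σ₀² = 55.1

Posterior precision equals prior precision plus data precision: 1/σ_n² = 1/σ₀² + n/σ².
So 1/σ₀² = 1/3.3616 − 10/35.8 = 0.297477 − 0.279330 = 0.018147.
Hence σ₀² = 1/0.018147 ≈ 55.1.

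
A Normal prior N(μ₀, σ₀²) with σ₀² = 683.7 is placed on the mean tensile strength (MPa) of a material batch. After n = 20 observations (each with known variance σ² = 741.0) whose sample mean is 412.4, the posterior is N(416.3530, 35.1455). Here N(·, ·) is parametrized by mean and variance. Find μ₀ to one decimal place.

μ₀ = 489.3

With known observation variance, the Normal–Normal posterior has precision τ_n = τ₀ + n/σ² and mean μ_n = (τ₀μ₀ + (n/σ²)x̄)/τ_n.
Here τ₀ = 1/683.7 = 0.001463 and τ_data = 20/741.0 = 0.026991, so τ_n = 0.028454.
Rearranging for μ₀: μ₀ = (μ_n·τ_n − τ_data·x̄)/τ₀ = (416.3530·0.028454 − 0.026991·412.4) / 0.001463 = 0.715820/0.001463 ≈ 489.3.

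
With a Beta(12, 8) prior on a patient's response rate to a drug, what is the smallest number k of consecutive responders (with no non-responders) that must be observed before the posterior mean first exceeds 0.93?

k = 95

After k responders and 0 non-responders the posterior is Beta(12+k, 8), with mean (12+k)/(12+8+k).
Set (12+k)/(20+k) > 0.93 and solve: k > (0.93·20 − 12)/(1 − 0.93) = 94.286.
The smallest integer exceeding 94.286 is 95.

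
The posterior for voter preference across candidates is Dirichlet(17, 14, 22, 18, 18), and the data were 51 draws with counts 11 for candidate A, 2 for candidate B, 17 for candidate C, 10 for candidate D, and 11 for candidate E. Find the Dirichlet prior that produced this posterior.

Dirichlet(6, 12, 5, 8, 7)

For a Dirichlet(α) prior with multinomial counts c, the posterior is Dirichlet(α + c) componentwise.
Subtract each count from the matching posterior parameter: 17−11=6, 14−2=12, 22−17=5, 18−10=8, 18−11=7.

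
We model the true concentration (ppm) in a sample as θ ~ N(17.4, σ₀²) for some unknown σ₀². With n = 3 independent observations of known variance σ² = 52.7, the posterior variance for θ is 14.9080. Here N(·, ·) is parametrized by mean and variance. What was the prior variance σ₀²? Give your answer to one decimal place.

For the Normal–Normal model with known σ², precisions add: τ_n = τ₀ + n/σ².
So 1/σ₀² = 1/14.9080 − 3/52.7 = 0.067078 − 0.056926 = 0.010152.
Hence σ₀² = 1/0.010152 ≈ 98.5.

σ₀² = 98.5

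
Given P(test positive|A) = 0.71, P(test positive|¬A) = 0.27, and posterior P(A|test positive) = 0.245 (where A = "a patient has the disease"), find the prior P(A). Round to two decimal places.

P(A) = 0.11

In odds form, posterior odds = prior odds × likelihood ratio, so prior odds = posterior odds ÷ LR.
Posterior odds = 0.245/(1−0.245) = 0.3245. LR = 0.71/0.27 = 2.6296.
Prior odds = 0.3245/2.6296 = 0.1234, so P(A) = 0.1234/(1+0.1234) ≈ 0.11.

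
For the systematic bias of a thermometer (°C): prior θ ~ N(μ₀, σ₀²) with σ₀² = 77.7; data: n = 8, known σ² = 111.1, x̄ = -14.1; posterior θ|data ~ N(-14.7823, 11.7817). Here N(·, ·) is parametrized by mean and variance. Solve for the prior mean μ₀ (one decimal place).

The posterior mean is a precision-weighted average: μ_n = (τ₀μ₀ + τ_data·x̄)/(τ₀+τ_data), with τ₀=1/σ₀² and τ_data=n/σ².
Here τ₀ = 1/77.7 = 0.012870 and τ_data = 8/111.1 = 0.072007, so τ_n = 0.084877.
Rearranging for μ₀: μ₀ = (μ_n·τ_n − τ_data·x̄)/τ₀ = (-14.7823·0.084877 − 0.072007·-14.1) / 0.012870 = -0.239379/0.012870 ≈ -18.6.

μ₀ = -18.6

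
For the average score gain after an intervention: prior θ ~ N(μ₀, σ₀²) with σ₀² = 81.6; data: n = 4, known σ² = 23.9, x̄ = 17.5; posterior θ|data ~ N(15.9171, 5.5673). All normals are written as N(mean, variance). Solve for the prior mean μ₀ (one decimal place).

μ₀ = -5.7

With known observation variance, the Normal–Normal posterior has precision τ_n = τ₀ + n/σ² and mean μ_n = (τ₀μ₀ + (n/σ²)x̄)/τ_n.
Here τ₀ = 1/81.6 = 0.012255 and τ_data = 4/23.9 = 0.167364, so τ_n = 0.179619.
Rearranging for μ₀: μ₀ = (μ_n·τ_n − τ_data·x̄)/τ₀ = (15.9171·0.179619 − 0.167364·17.5) / 0.012255 = -0.069856/0.012255 ≈ -5.7.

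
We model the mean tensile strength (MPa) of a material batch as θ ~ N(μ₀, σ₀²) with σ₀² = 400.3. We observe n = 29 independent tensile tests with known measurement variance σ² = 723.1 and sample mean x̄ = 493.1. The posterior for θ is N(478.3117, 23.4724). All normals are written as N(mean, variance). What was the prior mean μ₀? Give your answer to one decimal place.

μ₀ = 240.9

With known observation variance, the Normal–Normal posterior has precision τ_n = τ₀ + n/σ² and mean μ_n = (τ₀μ₀ + (n/σ²)x̄)/τ_n.
Here τ₀ = 1/400.3 = 0.002498 and τ_data = 29/723.1 = 0.040105, so τ_n = 0.042603.
Rearranging for μ₀: μ₀ = (μ_n·τ_n − τ_data·x̄)/τ₀ = (478.3117·0.042603 − 0.040105·493.1) / 0.002498 = 0.601738/0.002498 ≈ 240.9.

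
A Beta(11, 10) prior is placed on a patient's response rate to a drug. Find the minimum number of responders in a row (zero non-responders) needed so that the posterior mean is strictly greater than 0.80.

k = 30

After k responders and 0 non-responders the posterior is Beta(11+k, 10), with mean (11+k)/(11+10+k).
Set (11+k)/(21+k) > 0.80 and solve: k > (0.80·21 − 11)/(1 − 0.80) = 29.000.
The smallest integer exceeding 29.000 is 30, and checking k=30: (41)/(51) = 0.8039 > 0.80.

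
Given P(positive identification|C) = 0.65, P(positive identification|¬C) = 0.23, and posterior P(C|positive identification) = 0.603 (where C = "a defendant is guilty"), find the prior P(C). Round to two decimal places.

In odds form, posterior odds = prior odds × likelihood ratio, so prior odds = posterior odds ÷ LR.
Posterior odds = 0.603/(1−0.603) = 1.5189. LR = 0.65/0.23 = 2.8261.
Prior odds = 1.5189/2.8261 = 0.5375, so P(C) = 0.5375/(1+0.5375) ≈ 0.35.

P(C) = 0.35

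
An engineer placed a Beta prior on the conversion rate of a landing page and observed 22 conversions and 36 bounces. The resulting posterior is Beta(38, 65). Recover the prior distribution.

Beta(16, 29)

Under Beta–binomial conjugacy the posterior parameters are (α+s, β+f).
Subtract the data counts: 38−22=16, 65−36=29.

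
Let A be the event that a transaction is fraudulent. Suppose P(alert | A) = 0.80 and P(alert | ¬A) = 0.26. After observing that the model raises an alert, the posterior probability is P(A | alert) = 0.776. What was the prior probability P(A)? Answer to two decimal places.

P(A) = 0.53

In odds form, posterior odds = prior odds × likelihood ratio, so prior odds = posterior odds ÷ LR.
Posterior odds = 0.776/(1−0.776) = 3.4643. LR = 0.80/0.26 = 3.0769.
Prior odds = 3.4643/3.0769 = 1.1259, so P(A) = 1.1259/(1+1.1259) ≈ 0.53.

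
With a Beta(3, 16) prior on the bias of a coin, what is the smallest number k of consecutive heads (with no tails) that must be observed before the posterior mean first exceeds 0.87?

k = 105

After k heads and 0 tails the posterior is Beta(3+k, 16), with mean (3+k)/(3+16+k).
Set (3+k)/(19+k) > 0.87 and solve: k > (0.87·19 − 3)/(1 − 0.87) = 104.077.
The smallest integer exceeding 104.077 is 105, and checking k=105: (108)/(124) = 0.8710 > 0.87.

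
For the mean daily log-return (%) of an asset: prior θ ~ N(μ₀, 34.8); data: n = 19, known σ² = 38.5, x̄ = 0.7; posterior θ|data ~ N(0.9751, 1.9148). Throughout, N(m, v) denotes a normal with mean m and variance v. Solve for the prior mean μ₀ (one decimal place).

With known observation variance, the Normal–Normal posterior has precision τ_n = τ₀ + n/σ² and mean μ_n = (τ₀μ₀ + (n/σ²)x̄)/τ_n.
Here τ₀ = 1/34.8 = 0.028736 and τ_data = 19/38.5 = 0.493506, so τ_n = 0.522242.
Rearranging for μ₀: μ₀ = (μ_n·τ_n − τ_data·x̄)/τ₀ = (0.9751·0.522242 − 0.493506·0.7) / 0.028736 = 0.163784/0.028736 ≈ 5.7.

μ₀ = 5.7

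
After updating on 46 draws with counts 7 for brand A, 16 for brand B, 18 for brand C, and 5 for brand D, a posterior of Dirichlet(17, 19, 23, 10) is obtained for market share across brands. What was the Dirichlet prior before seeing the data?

For a Dirichlet(α) prior with multinomial counts c, the posterior is Dirichlet(α + c) componentwise.
Subtract each count from the matching posterior parameter: 17−7=10, 19−16=3, 23−18=5, 10−5=5.

Dirichlet(10, 3, 5, 5)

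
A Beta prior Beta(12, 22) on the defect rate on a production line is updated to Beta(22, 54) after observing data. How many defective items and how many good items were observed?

10 defective items and 32 good items

Under Beta–binomial conjugacy the posterior parameters are (α+s, β+f).
Match parameters: s=22−12=10, f=54−22=32.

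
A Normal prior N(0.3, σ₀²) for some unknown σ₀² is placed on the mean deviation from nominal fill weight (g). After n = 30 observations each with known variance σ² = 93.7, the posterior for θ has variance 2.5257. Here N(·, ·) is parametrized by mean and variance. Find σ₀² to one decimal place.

σ₀² = 13.2

Posterior precision equals prior precision plus data precision: 1/σ_n² = 1/σ₀² + n/σ².
So 1/σ₀² = 1/2.5257 − 30/93.7 = 0.395930 − 0.320171 = 0.075759.
Hence σ₀² = 1/0.075759 ≈ 13.2.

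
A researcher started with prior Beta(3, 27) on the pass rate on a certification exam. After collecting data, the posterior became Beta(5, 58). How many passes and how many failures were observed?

Under Beta–binomial conjugacy the posterior parameters are (a+s, b+f).
Match parameters: s=5−3=2, f=58−27=31.

2 passes and 31 failures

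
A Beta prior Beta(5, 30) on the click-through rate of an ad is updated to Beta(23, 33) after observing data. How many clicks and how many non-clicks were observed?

Beta is conjugate to the binomial likelihood: posterior = Beta(a+s, b+f).
Match parameters: s=23−5=18, f=33−30=3.

18 clicks and 3 non-clicks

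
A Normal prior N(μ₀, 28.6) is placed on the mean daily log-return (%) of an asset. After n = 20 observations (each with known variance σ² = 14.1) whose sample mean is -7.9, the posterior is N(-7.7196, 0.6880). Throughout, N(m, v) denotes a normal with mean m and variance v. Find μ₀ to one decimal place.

μ₀ = -0.4

With known observation variance, the Normal–Normal posterior has precision τ_n = τ₀ + n/σ² and mean μ_n = (τ₀μ₀ + (n/σ²)x̄)/τ_n.
Here τ₀ = 1/28.6 = 0.034965 and τ_data = 20/14.1 = 1.418440, so τ_n = 1.453405.
Rearranging for μ₀: μ₀ = (μ_n·τ_n − τ_data·x̄)/τ₀ = (-7.7196·1.453405 − 1.418440·-7.9) / 0.034965 = -0.014029/0.034965 ≈ -0.4.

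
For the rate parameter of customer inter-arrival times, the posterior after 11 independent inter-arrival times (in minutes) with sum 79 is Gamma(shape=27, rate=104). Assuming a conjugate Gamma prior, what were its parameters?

Gamma–exponential conjugacy: posterior shape = α + n, posterior rate = β + Σtᵢ.
So α = 27 − 11 = 16 and β = 104 − 79 = 25.

Gamma(shape=16, rate=25)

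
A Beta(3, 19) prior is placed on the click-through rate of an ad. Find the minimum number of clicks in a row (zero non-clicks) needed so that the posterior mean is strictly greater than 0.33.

After k clicks and 0 non-clicks the posterior is Beta(3+k, 19), with mean (3+k)/(3+19+k).
Set (3+k)/(22+k) > 0.33 and solve: k > (0.33·22 − 3)/(1 − 0.33) = 6.358.
The smallest integer exceeding 6.358 is 7, and checking k=7: (10)/(29) = 0.3448 > 0.33.

k = 7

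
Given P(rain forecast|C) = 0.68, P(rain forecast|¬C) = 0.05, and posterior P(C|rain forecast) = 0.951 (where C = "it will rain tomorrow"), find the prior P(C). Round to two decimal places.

In odds form, posterior odds = prior odds × likelihood ratio, so prior odds = posterior odds ÷ LR.
Posterior odds = 0.951/(1−0.951) = 19.4082. LR = 0.68/0.05 = 13.6000.
Prior odds = 19.4082/13.6000 = 1.4271, so P(C) = 1.4271/(1+1.4271) ≈ 0.59.

P(C) = 0.59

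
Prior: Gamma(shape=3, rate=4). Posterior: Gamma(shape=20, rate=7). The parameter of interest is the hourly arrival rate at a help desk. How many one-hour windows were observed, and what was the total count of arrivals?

n = 3 one-hour windows with total 17 arrivals

A Gamma(α, β) prior (rate parametrization) on a Poisson rate with n observations summing to S gives posterior Gamma(α+S, β+n).
Matching: Σxᵢ = 20 − 3 = 17 and n = 7 − 4 = 3.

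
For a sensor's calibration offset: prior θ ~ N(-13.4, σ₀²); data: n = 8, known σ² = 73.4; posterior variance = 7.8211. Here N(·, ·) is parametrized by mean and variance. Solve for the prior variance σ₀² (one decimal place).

Posterior precision equals prior precision plus data precision: 1/σ_n² = 1/σ₀² + n/σ².
So 1/σ₀² = 1/7.8211 − 8/73.4 = 0.127859 − 0.108992 = 0.018867.
Hence σ₀² = 1/0.018867 ≈ 53.0.

σ₀² = 53.0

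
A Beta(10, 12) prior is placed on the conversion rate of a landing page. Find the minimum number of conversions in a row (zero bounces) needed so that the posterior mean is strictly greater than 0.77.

After k conversions and 0 bounces the posterior is Beta(10+k, 12), with mean (10+k)/(10+12+k).
Set (10+k)/(22+k) > 0.77 and solve: k > (0.77·22 − 10)/(1 − 0.77) = 30.174.
The smallest integer exceeding 30.174 is 31, and checking k=31: (41)/(53) = 0.7736 > 0.77.

k = 31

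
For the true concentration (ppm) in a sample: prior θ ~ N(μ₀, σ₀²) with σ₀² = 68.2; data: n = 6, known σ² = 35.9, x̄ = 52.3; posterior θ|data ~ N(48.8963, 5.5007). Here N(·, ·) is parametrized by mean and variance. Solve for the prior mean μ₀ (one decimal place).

μ₀ = 10.1

With known observation variance, the Normal–Normal posterior has precision τ_n = τ₀ + n/σ² and mean μ_n = (τ₀μ₀ + (n/σ²)x̄)/τ_n.
Here τ₀ = 1/68.2 = 0.014663 and τ_data = 6/35.9 = 0.167131, so τ_n = 0.181794.
Rearranging for μ₀: μ₀ = (μ_n·τ_n − τ_data·x̄)/τ₀ = (48.8963·0.181794 − 0.167131·52.3) / 0.014663 = 0.148103/0.014663 ≈ 10.1.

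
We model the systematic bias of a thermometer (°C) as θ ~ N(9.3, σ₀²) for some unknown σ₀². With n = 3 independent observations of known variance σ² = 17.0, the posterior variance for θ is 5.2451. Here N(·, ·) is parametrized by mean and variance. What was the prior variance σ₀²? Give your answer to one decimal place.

Posterior precision equals prior precision plus data precision: 1/σ_n² = 1/σ₀² + n/σ².
So 1/σ₀² = 1/5.2451 − 3/17.0 = 0.190654 − 0.176471 = 0.014183.
Hence σ₀² = 1/0.014183 ≈ 70.5.

σ₀² = 70.5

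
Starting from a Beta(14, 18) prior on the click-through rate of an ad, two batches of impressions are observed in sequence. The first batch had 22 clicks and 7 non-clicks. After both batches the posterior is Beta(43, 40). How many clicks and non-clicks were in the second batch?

7 clicks and 15 non-clicks

Sequential conjugate updates are equivalent to a single update on the pooled data, so total successes = posterior α − prior α and total failures = posterior β − prior β.
Total across both batches: 43−14=29 clicks, 40−18=22 non-clicks.
Subtract the first batch: 29−22=7 clicks and 22−7=15 non-clicks.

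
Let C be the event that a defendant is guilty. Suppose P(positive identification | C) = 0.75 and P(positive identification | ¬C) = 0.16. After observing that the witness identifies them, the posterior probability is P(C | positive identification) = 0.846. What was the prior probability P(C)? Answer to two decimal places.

In odds form, posterior odds = prior odds × likelihood ratio, so prior odds = posterior odds ÷ LR.
Posterior odds = 0.846/(1−0.846) = 5.4935. LR = 0.75/0.16 = 4.6875.
Prior odds = 5.4935/4.6875 = 1.1719, so P(C) = 1.1719/(1+1.1719) ≈ 0.54.

P(C) = 0.54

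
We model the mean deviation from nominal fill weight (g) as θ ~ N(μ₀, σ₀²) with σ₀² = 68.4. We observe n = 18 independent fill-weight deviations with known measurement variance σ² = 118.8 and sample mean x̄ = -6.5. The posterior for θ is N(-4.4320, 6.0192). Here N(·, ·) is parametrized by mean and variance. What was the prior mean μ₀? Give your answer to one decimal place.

The posterior mean is a precision-weighted average: μ_n = (τ₀μ₀ + τ_data·x̄)/(τ₀+τ_data), with τ₀=1/σ₀² and τ_data=n/σ².
Here τ₀ = 1/68.4 = 0.014620 and τ_data = 18/118.8 = 0.151515, so τ_n = 0.166135.
Rearranging for μ₀: μ₀ = (μ_n·τ_n − τ_data·x̄)/τ₀ = (-4.4320·0.166135 − 0.151515·-6.5) / 0.014620 = 0.248537/0.014620 ≈ 17.0.

μ₀ = 17.0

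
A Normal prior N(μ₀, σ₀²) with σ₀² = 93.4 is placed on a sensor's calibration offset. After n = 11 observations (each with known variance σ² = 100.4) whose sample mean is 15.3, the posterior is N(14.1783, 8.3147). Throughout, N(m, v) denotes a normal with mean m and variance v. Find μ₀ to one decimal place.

μ₀ = 2.7

The posterior mean is a precision-weighted average: μ_n = (τ₀μ₀ + τ_data·x̄)/(τ₀+τ_data), with τ₀=1/σ₀² and τ_data=n/σ².
Here τ₀ = 1/93.4 = 0.010707 and τ_data = 11/100.4 = 0.109562, so τ_n = 0.120269.
Rearranging for μ₀: μ₀ = (μ_n·τ_n − τ_data·x̄)/τ₀ = (14.1783·0.120269 − 0.109562·15.3) / 0.010707 = 0.028911/0.010707 ≈ 2.7.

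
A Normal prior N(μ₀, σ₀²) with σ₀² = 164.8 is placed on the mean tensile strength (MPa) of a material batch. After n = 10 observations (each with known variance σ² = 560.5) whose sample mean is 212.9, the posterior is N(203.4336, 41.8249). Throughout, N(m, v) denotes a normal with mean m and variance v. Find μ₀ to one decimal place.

With known observation variance, the Normal–Normal posterior has precision τ_n = τ₀ + n/σ² and mean μ_n = (τ₀μ₀ + (n/σ²)x̄)/τ_n.
Here τ₀ = 1/164.8 = 0.006068 and τ_data = 10/560.5 = 0.017841, so τ_n = 0.023909.
Rearranging for μ₀: μ₀ = (μ_n·τ_n − τ_data·x̄)/τ₀ = (203.4336·0.023909 − 0.017841·212.9) / 0.006068 = 1.065545/0.006068 ≈ 175.6.

μ₀ = 175.6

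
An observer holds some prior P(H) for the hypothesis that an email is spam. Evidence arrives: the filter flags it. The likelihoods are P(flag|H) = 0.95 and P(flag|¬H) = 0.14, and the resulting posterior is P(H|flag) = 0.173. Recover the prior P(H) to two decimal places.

P(H) = 0.03

In odds form, posterior odds = prior odds × likelihood ratio, so prior odds = posterior odds ÷ LR.
Posterior odds = 0.173/(1−0.173) = 0.2092. LR = 0.95/0.14 = 6.7857.
Prior odds = 0.2092/6.7857 = 0.0308, so P(H) = 0.0308/(1+0.0308) ≈ 0.03.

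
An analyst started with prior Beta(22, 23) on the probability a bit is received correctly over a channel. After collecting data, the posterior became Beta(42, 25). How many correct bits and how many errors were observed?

Beta is conjugate to the binomial likelihood: posterior = Beta(α+s, β+f).
Match parameters: s=42−22=20, f=25−23=2.

20 correct bits and 2 errors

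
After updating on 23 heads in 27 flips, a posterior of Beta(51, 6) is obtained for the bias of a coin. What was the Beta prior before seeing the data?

Beta(28, 2)

Beta is conjugate to the binomial likelihood: posterior = Beta(a+s, b+f).
So a = 51 − 23 = 28 and b = 6 − 4 = 2.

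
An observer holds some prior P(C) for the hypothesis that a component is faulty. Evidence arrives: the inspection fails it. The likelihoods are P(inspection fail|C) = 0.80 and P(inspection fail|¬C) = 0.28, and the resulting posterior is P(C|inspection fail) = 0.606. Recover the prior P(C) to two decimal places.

P(C) = 0.35

In odds form, posterior odds = prior odds × likelihood ratio, so prior odds = posterior odds ÷ LR.
Posterior odds = 0.606/(1−0.606) = 1.5381. LR = 0.80/0.28 = 2.8571.
Prior odds = 1.5381/2.8571 = 0.5383, so P(C) = 0.5383/(1+0.5383) ≈ 0.35.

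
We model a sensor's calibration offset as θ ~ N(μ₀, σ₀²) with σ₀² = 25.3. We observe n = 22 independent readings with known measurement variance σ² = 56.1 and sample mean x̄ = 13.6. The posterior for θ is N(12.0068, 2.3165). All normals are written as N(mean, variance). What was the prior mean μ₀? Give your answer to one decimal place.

μ₀ = -3.8

With known observation variance, the Normal–Normal posterior has precision τ_n = τ₀ + n/σ² and mean μ_n = (τ₀μ₀ + (n/σ²)x̄)/τ_n.
Here τ₀ = 1/25.3 = 0.039526 and τ_data = 22/56.1 = 0.392157, so τ_n = 0.431683.
Rearranging for μ₀: μ₀ = (μ_n·τ_n − τ_data·x̄)/τ₀ = (12.0068·0.431683 − 0.392157·13.6) / 0.039526 = -0.150204/0.039526 ≈ -3.8.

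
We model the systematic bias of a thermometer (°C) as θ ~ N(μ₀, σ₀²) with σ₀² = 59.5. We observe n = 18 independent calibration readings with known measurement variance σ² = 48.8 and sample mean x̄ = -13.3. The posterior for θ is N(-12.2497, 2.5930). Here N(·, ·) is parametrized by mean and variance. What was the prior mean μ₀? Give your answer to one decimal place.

μ₀ = 10.8

With known observation variance, the Normal–Normal posterior has precision τ_n = τ₀ + n/σ² and mean μ_n = (τ₀μ₀ + (n/σ²)x̄)/τ_n.
Here τ₀ = 1/59.5 = 0.016807 and τ_data = 18/48.8 = 0.368852, so τ_n = 0.385659.
Rearranging for μ₀: μ₀ = (μ_n·τ_n − τ_data·x̄)/τ₀ = (-12.2497·0.385659 − 0.368852·-13.3) / 0.016807 = 0.181525/0.016807 ≈ 10.8.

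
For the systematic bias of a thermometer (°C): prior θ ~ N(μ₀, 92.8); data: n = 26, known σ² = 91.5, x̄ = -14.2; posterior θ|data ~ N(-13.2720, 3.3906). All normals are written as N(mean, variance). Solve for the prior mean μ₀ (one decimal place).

μ₀ = 11.2

With known observation variance, the Normal–Normal posterior has precision τ_n = τ₀ + n/σ² and mean μ_n = (τ₀μ₀ + (n/σ²)x̄)/τ_n.
Here τ₀ = 1/92.8 = 0.010776 and τ_data = 26/91.5 = 0.284153, so τ_n = 0.294929.
Rearranging for μ₀: μ₀ = (μ_n·τ_n − τ_data·x̄)/τ₀ = (-13.2720·0.294929 − 0.284153·-14.2) / 0.010776 = 0.120675/0.010776 ≈ 11.2.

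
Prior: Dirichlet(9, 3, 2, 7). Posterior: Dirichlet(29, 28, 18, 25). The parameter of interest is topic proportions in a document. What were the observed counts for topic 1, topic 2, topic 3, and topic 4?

For a Dirichlet(α) prior with multinomial counts c, the posterior is Dirichlet(α + c) componentwise.
Counts are posterior − prior componentwise: 29−9=20, 28−3=25, 18−2=16, 25−7=18.

counts (20, 25, 16, 18)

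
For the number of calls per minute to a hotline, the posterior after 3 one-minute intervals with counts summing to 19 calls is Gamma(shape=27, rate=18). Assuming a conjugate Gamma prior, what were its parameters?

Gamma(shape=8, rate=15)

A Gamma(α, β) prior (rate parametrization) on a Poisson rate with n observations summing to S gives posterior Gamma(α+S, β+n).
So α = 27 − 19 = 8 and β = 18 − 3 = 15.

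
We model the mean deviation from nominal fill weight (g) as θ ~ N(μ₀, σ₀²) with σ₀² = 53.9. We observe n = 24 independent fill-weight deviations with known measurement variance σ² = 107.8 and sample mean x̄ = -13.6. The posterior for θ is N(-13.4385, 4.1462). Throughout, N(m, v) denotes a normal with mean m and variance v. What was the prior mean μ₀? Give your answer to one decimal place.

μ₀ = -11.5

With known observation variance, the Normal–Normal posterior has precision τ_n = τ₀ + n/σ² and mean μ_n = (τ₀μ₀ + (n/σ²)x̄)/τ_n.
Here τ₀ = 1/53.9 = 0.018553 and τ_data = 24/107.8 = 0.222635, so τ_n = 0.241188.
Rearranging for μ₀: μ₀ = (μ_n·τ_n − τ_data·x̄)/τ₀ = (-13.4385·0.241188 − 0.222635·-13.6) / 0.018553 = -0.213369/0.018553 ≈ -11.5.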